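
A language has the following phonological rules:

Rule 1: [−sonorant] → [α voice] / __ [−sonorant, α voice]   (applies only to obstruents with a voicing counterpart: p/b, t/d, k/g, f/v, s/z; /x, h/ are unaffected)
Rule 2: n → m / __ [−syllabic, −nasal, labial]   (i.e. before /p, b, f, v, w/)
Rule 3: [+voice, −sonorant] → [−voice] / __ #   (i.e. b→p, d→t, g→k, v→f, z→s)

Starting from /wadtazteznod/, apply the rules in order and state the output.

wattasteznot

Rule 1 (regressive voicing assimilation): /d/ precedes the voiceless obstruent /t/, so it devoices to [t] by assimilation. /z/ precedes the voiceless obstruent /t/, so it devoices to [s] by assimilation. /wadtazteznod/ → wattasteznod.
Rule 2 (nasal place assimilation): no segment meets the environment; /wattasteznod/ is unchanged.
Rule 3 (final devoicing): /d/ is a voiced obstruent in word-final position, so it devoices to [t]. /wattasteznod/ → wattasteznot.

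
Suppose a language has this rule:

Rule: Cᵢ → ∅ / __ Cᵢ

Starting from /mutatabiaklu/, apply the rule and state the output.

mutatabiaklu

No segment of /mutatabiaklu/ meets the structural description of the rule, so the form surfaces unchanged.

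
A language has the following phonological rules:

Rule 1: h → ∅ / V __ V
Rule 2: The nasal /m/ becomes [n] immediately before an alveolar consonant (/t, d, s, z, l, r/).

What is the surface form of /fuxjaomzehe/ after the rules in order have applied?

Rule 1 (intervocalic h-deletion): /h/ occurs between vowels /e/ and /e/, so it deletes. /fuxjaomzehe/ → fuxjaomzee.
Rule 2 (nasal place assimilation): /m/ precedes the alveolar consonant /z/, so it assimilates in place to [n]. /fuxjaomzee/ → fuxjaonzee.

fuxjaonzee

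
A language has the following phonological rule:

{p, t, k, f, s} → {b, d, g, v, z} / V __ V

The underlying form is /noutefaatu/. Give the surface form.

/t/ is a voiceless obstruent between vowels /u/ and /e/, so it voices to [d].
/f/ is a voiceless obstruent between vowels /e/ and /a/, so it voices to [v].
/t/ is a voiceless obstruent between vowels /a/ and /u/, so it voices to [d].
Surface form: [noudevaadu].

noudevaadu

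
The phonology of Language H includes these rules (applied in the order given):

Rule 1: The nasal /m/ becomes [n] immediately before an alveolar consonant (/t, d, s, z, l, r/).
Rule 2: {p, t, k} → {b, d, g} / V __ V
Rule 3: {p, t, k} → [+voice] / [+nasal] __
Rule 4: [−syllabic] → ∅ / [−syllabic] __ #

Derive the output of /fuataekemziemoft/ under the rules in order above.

fuadaegenziemof

Rule 1 (nasal place assimilation): /m/ precedes the alveolar consonant /z/, so it assimilates in place to [n]. /fuataekemziemoft/ → fuataekenziemoft.
Rule 2 (intervocalic voicing): /t/ is a voiceless stop between vowels /a/ and /a/, so it voices to [d]. /k/ is a voiceless stop between vowels /e/ and /e/, so it voices to [g]. /fuataekenziemoft/ → fuadaegenziemoft.
Rule 3 (post-nasal voicing): no segment meets the environment; /fuadaegenziemoft/ is unchanged.
Rule 4 (final cluster simplification): /t/ is the second consonant of a word-final cluster /ft/, so it deletes. /fuadaegenziemoft/ → fuadaegenziemof.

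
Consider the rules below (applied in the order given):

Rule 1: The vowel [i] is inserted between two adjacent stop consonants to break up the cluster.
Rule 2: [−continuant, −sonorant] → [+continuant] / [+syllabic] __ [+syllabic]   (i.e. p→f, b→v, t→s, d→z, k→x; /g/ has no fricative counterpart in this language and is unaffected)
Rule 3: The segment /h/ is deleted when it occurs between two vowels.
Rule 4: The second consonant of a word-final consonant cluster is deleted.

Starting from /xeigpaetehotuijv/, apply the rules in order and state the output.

xeigifaeseosuij

Rule 1 (stop-cluster i-epenthesis): /g/ and /p/ form a stop–stop cluster, so [i] is inserted between them. /xeigpaetehotuijv/ → xeigipaetehotuijv.
Rule 2 (intervocalic spirantization): /p/ is a stop between vowels /i/ and /a/, so it spirantizes to the fricative [f]. /t/ is a stop between vowels /e/ and /e/, so it spirantizes to the fricative [s]. /t/ is a stop between vowels /o/ and /u/, so it spirantizes to the fricative [s]. /xeigipaetehotuijv/ → xeigifaesehosuijv.
Rule 3 (intervocalic h-deletion): /h/ occurs between vowels /e/ and /o/, so it deletes. /xeigifaesehosuijv/ → xeigifaeseosuijv.
Rule 4 (final cluster simplification): /v/ is the second consonant of a word-final cluster /jv/, so it deletes. /xeigifaeseosuijv/ → xeigifaeseosuij.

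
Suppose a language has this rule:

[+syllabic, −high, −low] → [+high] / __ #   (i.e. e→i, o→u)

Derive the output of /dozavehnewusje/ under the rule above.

dozavehnewusji

Scanning /dozavehnewusje/: /o/ at position 2 is not in the conditioning environment; /e/ at position 6 is not in the conditioning environment; /e/ at position 9 is not in the conditioning environment; /e/ is a mid vowel in word-final position, so it raises to [i].
Result: [dozavehnewusji].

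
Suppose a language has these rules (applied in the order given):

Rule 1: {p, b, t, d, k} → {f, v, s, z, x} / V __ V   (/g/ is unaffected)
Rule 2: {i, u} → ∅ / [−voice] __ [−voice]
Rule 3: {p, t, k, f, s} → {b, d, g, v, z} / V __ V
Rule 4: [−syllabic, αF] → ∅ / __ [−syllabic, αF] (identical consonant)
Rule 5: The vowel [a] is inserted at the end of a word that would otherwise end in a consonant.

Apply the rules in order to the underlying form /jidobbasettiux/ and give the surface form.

Rule 1 (intervocalic spirantization): /d/ is a stop between vowels /i/ and /o/, so it spirantizes to the fricative [z]. /jidobbasettiux/ → jizobbasettiux.
Rule 2 (high vowel syncope): no segment meets the environment; /jizobbasettiux/ is unchanged.
Rule 3 (intervocalic voicing): /s/ is a voiceless obstruent between vowels /a/ and /e/, so it voices to [z]. /jizobbasettiux/ → jizobbazettiux.
Rule 4 (degemination): /bb/ is a geminate; the first /b/ deletes. /tt/ is a geminate; the first /t/ deletes. /jizobbazettiux/ → jizobazetiux.
Rule 5 (final a-epenthesis): the form ends in the consonant /x/, so [a] is inserted word-finally. /jizobazetiux/ → jizobazetiuxa.

jizobazetiuxa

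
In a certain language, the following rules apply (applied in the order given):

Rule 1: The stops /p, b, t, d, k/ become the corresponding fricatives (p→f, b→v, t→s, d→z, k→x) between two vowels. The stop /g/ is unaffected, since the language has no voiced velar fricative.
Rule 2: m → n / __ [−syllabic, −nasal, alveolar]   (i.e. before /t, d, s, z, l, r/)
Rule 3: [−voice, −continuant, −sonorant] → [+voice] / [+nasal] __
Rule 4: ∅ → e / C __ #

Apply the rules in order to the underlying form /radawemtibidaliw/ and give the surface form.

Rule 1 (intervocalic spirantization): /d/ is a stop between vowels /a/ and /a/, so it spirantizes to the fricative [z]. /b/ is a stop between vowels /i/ and /i/, so it spirantizes to the fricative [v]. /d/ is a stop between vowels /i/ and /a/, so it spirantizes to the fricative [z]. /radawemtibidaliw/ → razawemtivizaliw.
Rule 2 (nasal place assimilation): /m/ precedes the alveolar consonant /t/, so it assimilates in place to [n]. /razawemtivizaliw/ → razawentivizaliw.
Rule 3 (post-nasal voicing): /t/ is a voiceless stop immediately after the nasal /n/, so it voices to [d]. /razawentivizaliw/ → razawendivizaliw.
Rule 4 (final e-epenthesis): the form ends in the consonant /w/, so [e] is inserted word-finally. /razawendivizaliw/ → razawendivizaliwe.

razawendivizaliwe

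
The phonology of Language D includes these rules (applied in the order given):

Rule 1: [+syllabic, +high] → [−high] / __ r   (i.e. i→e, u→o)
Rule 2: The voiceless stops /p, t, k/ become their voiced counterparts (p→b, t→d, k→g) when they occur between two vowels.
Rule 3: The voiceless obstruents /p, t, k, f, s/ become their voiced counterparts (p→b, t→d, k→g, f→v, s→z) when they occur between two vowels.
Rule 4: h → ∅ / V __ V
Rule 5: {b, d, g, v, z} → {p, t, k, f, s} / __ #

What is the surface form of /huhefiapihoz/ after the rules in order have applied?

Rule 1 (pre-rhotic lowering): no segment meets the environment; /huhefiapihoz/ is unchanged.
Rule 2 (intervocalic voicing): /p/ is a voiceless stop between vowels /a/ and /i/, so it voices to [b]. /huhefiapihoz/ → huhefiabihoz.
Rule 3 (intervocalic voicing): /f/ is a voiceless obstruent between vowels /e/ and /i/, so it voices to [v]. /huhefiabihoz/ → huheviabihoz.
Rule 4 (intervocalic h-deletion): /h/ occurs between vowels /u/ and /e/, so it deletes. /h/ occurs between vowels /i/ and /o/, so it deletes. /huheviabihoz/ → hueviabioz.
Rule 5 (final devoicing): /z/ is a voiced obstruent in word-final position, so it devoices to [s]. /hueviabioz/ → hueviabios.

hueviabios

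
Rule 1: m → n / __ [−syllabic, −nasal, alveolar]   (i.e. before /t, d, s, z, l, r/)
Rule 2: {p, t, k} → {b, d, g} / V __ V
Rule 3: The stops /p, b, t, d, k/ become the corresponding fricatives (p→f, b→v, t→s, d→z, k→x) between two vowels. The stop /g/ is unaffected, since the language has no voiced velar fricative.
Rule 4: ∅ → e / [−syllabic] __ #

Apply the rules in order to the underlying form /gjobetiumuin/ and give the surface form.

gjoveziumuine

Rule 1 (nasal place assimilation): no segment meets the environment; /gjobetiumuin/ is unchanged.
Rule 2 (intervocalic voicing): /t/ is a voiceless stop between vowels /e/ and /i/, so it voices to [d]. /gjobetiumuin/ → gjobediumuin.
Rule 3 (intervocalic spirantization): /b/ is a stop between vowels /o/ and /e/, so it spirantizes to the fricative [v]. /d/ is a stop between vowels /e/ and /i/, so it spirantizes to the fricative [z]. /gjobediumuin/ → gjoveziumuin.
Rule 4 (final e-epenthesis): the form ends in the consonant /n/, so [e] is inserted word-finally. /gjoveziumuin/ → gjoveziumuine.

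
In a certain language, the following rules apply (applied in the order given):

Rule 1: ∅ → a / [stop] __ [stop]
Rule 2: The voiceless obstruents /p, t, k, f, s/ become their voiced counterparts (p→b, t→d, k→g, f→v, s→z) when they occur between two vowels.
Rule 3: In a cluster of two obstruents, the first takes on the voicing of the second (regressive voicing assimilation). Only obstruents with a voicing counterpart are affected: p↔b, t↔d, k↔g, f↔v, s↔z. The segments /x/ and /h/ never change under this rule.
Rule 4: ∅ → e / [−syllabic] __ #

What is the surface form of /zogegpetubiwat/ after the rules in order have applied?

zogegabedubiwate

Rule 1 (stop-cluster a-epenthesis): /g/ and /p/ form a stop–stop cluster, so [a] is inserted between them. /zogegpetubiwat/ → zogegapetubiwat.
Rule 2 (intervocalic voicing): /p/ is a voiceless obstruent between vowels /a/ and /e/, so it voices to [b]. /t/ is a voiceless obstruent between vowels /e/ and /u/, so it voices to [d]. /zogegapetubiwat/ → zogegabedubiwat.
Rule 3 (regressive voicing assimilation): no segment meets the environment; /zogegabedubiwat/ is unchanged.
Rule 4 (final e-epenthesis): the form ends in the consonant /t/, so [e] is inserted word-finally. /zogegabedubiwat/ → zogegabedubiwate.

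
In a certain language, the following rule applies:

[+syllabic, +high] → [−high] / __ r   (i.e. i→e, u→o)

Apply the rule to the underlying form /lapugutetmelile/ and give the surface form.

lapugutetmelile

No segment of /lapugutetmelile/ meets the structural description of the rule, so the form surfaces unchanged.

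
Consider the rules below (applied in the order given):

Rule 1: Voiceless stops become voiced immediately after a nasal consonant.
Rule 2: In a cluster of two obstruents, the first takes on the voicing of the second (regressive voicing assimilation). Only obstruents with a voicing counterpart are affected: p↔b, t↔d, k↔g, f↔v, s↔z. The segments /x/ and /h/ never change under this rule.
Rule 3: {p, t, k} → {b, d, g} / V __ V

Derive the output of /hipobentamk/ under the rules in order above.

hibobendamg

Rule 1 (post-nasal voicing): /t/ is a voiceless stop immediately after the nasal /n/, so it voices to [d]. /k/ is a voiceless stop immediately after the nasal /m/, so it voices to [g]. /hipobentamk/ → hipobendamg.
Rule 2 (regressive voicing assimilation): no segment meets the environment; /hipobendamg/ is unchanged.
Rule 3 (intervocalic voicing): /p/ is a voiceless stop between vowels /i/ and /o/, so it voices to [b]. /hipobendamg/ → hibobendamg.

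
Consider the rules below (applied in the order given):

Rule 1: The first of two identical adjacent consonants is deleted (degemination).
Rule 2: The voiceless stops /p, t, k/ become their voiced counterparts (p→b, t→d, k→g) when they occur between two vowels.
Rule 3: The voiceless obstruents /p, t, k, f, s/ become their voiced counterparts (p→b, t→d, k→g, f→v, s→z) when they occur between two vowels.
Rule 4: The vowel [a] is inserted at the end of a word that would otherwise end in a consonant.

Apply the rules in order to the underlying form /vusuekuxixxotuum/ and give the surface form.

Rule 1 (degemination): /xx/ is a geminate; the first /x/ deletes. /vusuekuxixxotuum/ → vusuekuxixotuum.
Rule 2 (intervocalic voicing): /k/ is a voiceless stop between vowels /e/ and /u/, so it voices to [g]. /t/ is a voiceless stop between vowels /o/ and /u/, so it voices to [d]. /vusuekuxixotuum/ → vusueguxixoduum.
Rule 3 (intervocalic voicing): /s/ is a voiceless obstruent between vowels /u/ and /u/, so it voices to [z]. /vusueguxixoduum/ → vuzueguxixoduum.
Rule 4 (final a-epenthesis): the form ends in the consonant /m/, so [a] is inserted word-finally. /vuzueguxixoduum/ → vuzueguxixoduuma.

vuzueguxixoduuma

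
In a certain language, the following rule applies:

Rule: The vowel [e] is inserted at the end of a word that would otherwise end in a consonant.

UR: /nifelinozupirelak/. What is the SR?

nifelinozupirelake

the form ends in the consonant /k/, so [e] is inserted word-finally.
Surface form: [nifelinozupirelake].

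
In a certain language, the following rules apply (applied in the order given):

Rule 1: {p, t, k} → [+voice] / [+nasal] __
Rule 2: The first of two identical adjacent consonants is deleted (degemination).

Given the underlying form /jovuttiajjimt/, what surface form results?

Rule 1 (post-nasal voicing): /t/ is a voiceless stop immediately after the nasal /m/, so it voices to [d]. /jovuttiajjimt/ → jovuttiajjimd.
Rule 2 (degemination): /tt/ is a geminate; the first /t/ deletes. /jj/ is a geminate; the first /j/ deletes. /jovuttiajjimd/ → jovutiajimd.

jovutiajimd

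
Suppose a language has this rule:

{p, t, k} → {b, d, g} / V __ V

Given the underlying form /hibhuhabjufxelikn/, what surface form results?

No segment of /hibhuhabjufxelikn/ meets the structural description of the rule, so the form surfaces unchanged.

hibhuhabjufxelikn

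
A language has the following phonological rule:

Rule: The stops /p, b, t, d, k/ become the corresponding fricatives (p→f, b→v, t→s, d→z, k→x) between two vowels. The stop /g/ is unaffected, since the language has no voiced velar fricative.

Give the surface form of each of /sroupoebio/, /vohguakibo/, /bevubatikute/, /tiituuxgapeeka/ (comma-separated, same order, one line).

sroufoevio, vohguaxivo, bevuvasixuse, tiisuuxgafeexa

/sroupoebio/: /p/ is a stop between vowels /u/ and /o/, so it spirantizes to the fricative [f]. /b/ is a stop between vowels /e/ and /i/, so it spirantizes to the fricative [v]. → [sroufoevio].
/vohguakibo/: /k/ is a stop between vowels /a/ and /i/, so it spirantizes to the fricative [x]. /b/ is a stop between vowels /i/ and /o/, so it spirantizes to the fricative [v]. → [vohguaxivo].
/bevubatikute/: /b/ is a stop between vowels /u/ and /a/, so it spirantizes to the fricative [v]. /t/ is a stop between vowels /a/ and /i/, so it spirantizes to the fricative [s]. /k/ is a stop between vowels /i/ and /u/, so it spirantizes to the fricative [x]. /t/ is a stop between vowels /u/ and /e/, so it spirantizes to the fricative [s]. → [bevuvasixuse].
/tiituuxgapeeka/: /t/ is a stop between vowels /i/ and /u/, so it spirantizes to the fricative [s]. /p/ is a stop between vowels /a/ and /e/, so it spirantizes to the fricative [f]. /k/ is a stop between vowels /e/ and /a/, so it spirantizes to the fricative [x]. → [tiisuuxgafeexa].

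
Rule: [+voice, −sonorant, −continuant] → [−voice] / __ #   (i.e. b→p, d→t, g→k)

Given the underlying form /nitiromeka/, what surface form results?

No segment of /nitiromeka/ meets the structural description of the rule, so the form surfaces unchanged.

nitiromeka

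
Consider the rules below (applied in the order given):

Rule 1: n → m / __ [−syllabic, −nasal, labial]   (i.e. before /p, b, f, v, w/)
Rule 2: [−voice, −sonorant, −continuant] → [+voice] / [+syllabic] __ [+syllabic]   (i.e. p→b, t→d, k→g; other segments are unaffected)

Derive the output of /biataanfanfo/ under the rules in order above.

biadaamfamfo

Rule 1 (nasal place assimilation): /n/ precedes the labial consonant /f/, so it assimilates in place to [m]. /n/ precedes the labial consonant /f/, so it assimilates in place to [m]. /biataanfanfo/ → biataamfamfo.
Rule 2 (intervocalic voicing): /t/ is a voiceless stop between vowels /a/ and /a/, so it voices to [d]. /biataamfamfo/ → biadaamfamfo.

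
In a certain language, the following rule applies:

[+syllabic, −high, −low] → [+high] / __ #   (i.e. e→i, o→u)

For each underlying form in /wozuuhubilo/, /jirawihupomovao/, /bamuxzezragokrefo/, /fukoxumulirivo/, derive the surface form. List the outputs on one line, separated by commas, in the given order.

/wozuuhubilo/: /o/ is a mid vowel in word-final position, so it raises to [u]. → [wozuuhubilu].
/jirawihupomovao/: /o/ is a mid vowel in word-final position, so it raises to [u]. → [jirawihupomovau].
/bamuxzezragokrefo/: /o/ is a mid vowel in word-final position, so it raises to [u]. → [bamuxzezragokrefu].
/fukoxumulirivo/: /o/ is a mid vowel in word-final position, so it raises to [u]. → [fukoxumulirivu].

wozuuhubilu, jirawihupomovau, bamuxzezragokrefu, fukoxumulirivu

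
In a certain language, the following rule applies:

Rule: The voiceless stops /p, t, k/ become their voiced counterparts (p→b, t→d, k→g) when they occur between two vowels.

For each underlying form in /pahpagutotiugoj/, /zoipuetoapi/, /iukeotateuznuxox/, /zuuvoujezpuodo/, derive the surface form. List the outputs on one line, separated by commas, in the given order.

/pahpagutotiugoj/: /t/ is a voiceless stop between vowels /u/ and /o/, so it voices to [d]. /t/ is a voiceless stop between vowels /o/ and /i/, so it voices to [d]. → [pahpagudodiugoj].
/zoipuetoapi/: /p/ is a voiceless stop between vowels /i/ and /u/, so it voices to [b]. /t/ is a voiceless stop between vowels /e/ and /o/, so it voices to [d]. /p/ is a voiceless stop between vowels /a/ and /i/, so it voices to [b]. → [zoibuedoabi].
/iukeotateuznuxox/: /k/ is a voiceless stop between vowels /u/ and /e/, so it voices to [g]. /t/ is a voiceless stop between vowels /o/ and /a/, so it voices to [d]. /t/ is a voiceless stop between vowels /a/ and /e/, so it voices to [d]. → [iugeodadeuznuxox].
/zuuvoujezpuodo/: the rule's environment is not met; surfaces unchanged as [zuuvoujezpuodo].

pahpagudodiugoj, zoibuedoabi, iugeodadeuznuxox, zuuvoujezpuodo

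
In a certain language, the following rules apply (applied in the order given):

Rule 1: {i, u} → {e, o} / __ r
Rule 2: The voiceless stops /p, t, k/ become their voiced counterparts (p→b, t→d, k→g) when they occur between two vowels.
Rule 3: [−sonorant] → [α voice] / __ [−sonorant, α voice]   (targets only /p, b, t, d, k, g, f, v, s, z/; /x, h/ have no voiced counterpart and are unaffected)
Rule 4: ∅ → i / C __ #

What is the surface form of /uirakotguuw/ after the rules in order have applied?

ueragodguuwi

Rule 1 (pre-rhotic lowering): /i/ is a high vowel immediately before /r/, so it lowers to [e]. /uirakotguuw/ → uerakotguuw.
Rule 2 (intervocalic voicing): /k/ is a voiceless stop between vowels /a/ and /o/, so it voices to [g]. /uerakotguuw/ → ueragotguuw.
Rule 3 (regressive voicing assimilation): /t/ precedes the voiced obstruent /g/, so it voices to [d] by assimilation. /ueragotguuw/ → ueragodguuw.
Rule 4 (final i-epenthesis): the form ends in the consonant /w/, so [i] is inserted word-finally. /ueragodguuw/ → ueragodguuwi.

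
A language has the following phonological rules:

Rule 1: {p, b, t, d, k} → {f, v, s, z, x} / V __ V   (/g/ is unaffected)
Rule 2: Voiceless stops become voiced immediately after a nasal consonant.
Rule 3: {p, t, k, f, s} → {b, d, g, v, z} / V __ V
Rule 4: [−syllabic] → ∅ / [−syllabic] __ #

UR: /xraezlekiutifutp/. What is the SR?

Rule 1 (intervocalic spirantization): /k/ is a stop between vowels /e/ and /i/, so it spirantizes to the fricative [x]. /t/ is a stop between vowels /u/ and /i/, so it spirantizes to the fricative [s]. /xraezlekiutifutp/ → xraezlexiusifutp.
Rule 2 (post-nasal voicing): no segment meets the environment; /xraezlexiusifutp/ is unchanged.
Rule 3 (intervocalic voicing): /s/ is a voiceless obstruent between vowels /u/ and /i/, so it voices to [z]. /f/ is a voiceless obstruent between vowels /i/ and /u/, so it voices to [v]. /xraezlexiusifutp/ → xraezlexiuzivutp.
Rule 4 (final cluster simplification): /p/ is the second consonant of a word-final cluster /tp/, so it deletes. /xraezlexiuzivutp/ → xraezlexiuzivut.

xraezlexiuzivut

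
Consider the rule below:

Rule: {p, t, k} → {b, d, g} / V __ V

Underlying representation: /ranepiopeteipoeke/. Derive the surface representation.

ranebiobedeiboege

/p/ is a voiceless stop between vowels /e/ and /i/, so it voices to [b].
/p/ is a voiceless stop between vowels /o/ and /e/, so it voices to [b].
/t/ is a voiceless stop between vowels /e/ and /e/, so it voices to [d].
/p/ is a voiceless stop between vowels /i/ and /o/, so it voices to [b].
/k/ is a voiceless stop between vowels /e/ and /e/, so it voices to [g].
Surface form: [ranebiobedeiboege].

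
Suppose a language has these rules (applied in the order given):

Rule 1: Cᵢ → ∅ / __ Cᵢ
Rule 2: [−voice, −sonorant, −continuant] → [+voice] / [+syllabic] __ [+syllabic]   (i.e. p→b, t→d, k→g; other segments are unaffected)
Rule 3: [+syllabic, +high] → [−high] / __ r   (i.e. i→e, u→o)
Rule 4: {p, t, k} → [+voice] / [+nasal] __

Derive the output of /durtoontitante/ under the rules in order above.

Rule 1 (degemination): no segment meets the environment; /durtoontitante/ is unchanged.
Rule 2 (intervocalic voicing): /t/ is a voiceless stop between vowels /i/ and /a/, so it voices to [d]. /durtoontitante/ → durtoontidante.
Rule 3 (pre-rhotic lowering): /u/ is a high vowel immediately before /r/, so it lowers to [o]. /durtoontidante/ → dortoontidante.
Rule 4 (post-nasal voicing): /t/ is a voiceless stop immediately after the nasal /n/, so it voices to [d]. /t/ is a voiceless stop immediately after the nasal /n/, so it voices to [d]. /dortoontidante/ → dortoondidande.

dortoondidande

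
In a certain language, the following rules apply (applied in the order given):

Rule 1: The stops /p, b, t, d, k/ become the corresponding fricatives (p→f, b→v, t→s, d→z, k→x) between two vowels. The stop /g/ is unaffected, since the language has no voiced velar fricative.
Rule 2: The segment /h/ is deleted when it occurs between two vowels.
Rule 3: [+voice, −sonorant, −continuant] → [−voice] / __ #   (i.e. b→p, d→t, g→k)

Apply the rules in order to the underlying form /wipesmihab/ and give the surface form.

wifesmiap

Rule 1 (intervocalic spirantization): /p/ is a stop between vowels /i/ and /e/, so it spirantizes to the fricative [f]. /wipesmihab/ → wifesmihab.
Rule 2 (intervocalic h-deletion): /h/ occurs between vowels /i/ and /a/, so it deletes. /wifesmihab/ → wifesmiab.
Rule 3 (final devoicing): /b/ is a voiced stop in word-final position, so it devoices to [p]. /wifesmiab/ → wifesmiap.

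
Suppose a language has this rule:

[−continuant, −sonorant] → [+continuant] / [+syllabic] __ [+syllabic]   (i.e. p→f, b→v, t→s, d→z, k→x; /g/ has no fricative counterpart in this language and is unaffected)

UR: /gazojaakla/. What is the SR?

gazojaakla

No segment of /gazojaakla/ meets the structural description of the rule, so the form surfaces unchanged.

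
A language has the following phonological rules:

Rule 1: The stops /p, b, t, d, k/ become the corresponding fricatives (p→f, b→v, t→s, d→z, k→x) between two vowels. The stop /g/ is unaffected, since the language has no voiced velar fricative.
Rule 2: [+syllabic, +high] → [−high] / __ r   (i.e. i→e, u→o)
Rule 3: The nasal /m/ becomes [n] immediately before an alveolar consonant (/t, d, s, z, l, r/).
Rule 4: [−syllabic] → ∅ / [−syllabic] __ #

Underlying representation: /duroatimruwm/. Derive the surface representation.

doroasinruw

Rule 1 (intervocalic spirantization): /t/ is a stop between vowels /a/ and /i/, so it spirantizes to the fricative [s]. /duroatimruwm/ → duroasimruwm.
Rule 2 (pre-rhotic lowering): /u/ is a high vowel immediately before /r/, so it lowers to [o]. /duroasimruwm/ → doroasimruwm.
Rule 3 (nasal place assimilation): /m/ precedes the alveolar consonant /r/, so it assimilates in place to [n]. /doroasimruwm/ → doroasinruwm.
Rule 4 (final cluster simplification): /m/ is the second consonant of a word-final cluster /wm/, so it deletes. /doroasinruwm/ → doroasinruw.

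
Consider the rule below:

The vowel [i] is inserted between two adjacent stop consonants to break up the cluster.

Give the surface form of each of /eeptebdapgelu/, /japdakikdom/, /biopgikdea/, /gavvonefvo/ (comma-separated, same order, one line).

/eeptebdapgelu/: /p/ and /t/ form a stop–stop cluster, so [i] is inserted between them. /b/ and /d/ form a stop–stop cluster, so [i] is inserted between them. /p/ and /g/ form a stop–stop cluster, so [i] is inserted between them. → [eepitebidapigelu].
/japdakikdom/: /p/ and /d/ form a stop–stop cluster, so [i] is inserted between them. /k/ and /d/ form a stop–stop cluster, so [i] is inserted between them. → [japidakikidom].
/biopgikdea/: /p/ and /g/ form a stop–stop cluster, so [i] is inserted between them. /k/ and /d/ form a stop–stop cluster, so [i] is inserted between them. → [biopigikidea].
/gavvonefvo/: the rule's environment is not met; surfaces unchanged as [gavvonefvo].

eepitebidapigelu, japidakikidom, biopigikidea, gavvonefvo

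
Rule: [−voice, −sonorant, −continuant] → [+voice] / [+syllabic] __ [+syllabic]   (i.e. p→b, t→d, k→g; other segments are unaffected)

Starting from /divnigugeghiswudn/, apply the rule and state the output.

No segment of /divnigugeghiswudn/ meets the structural description of the rule, so the form surfaces unchanged.

divnigugeghiswudn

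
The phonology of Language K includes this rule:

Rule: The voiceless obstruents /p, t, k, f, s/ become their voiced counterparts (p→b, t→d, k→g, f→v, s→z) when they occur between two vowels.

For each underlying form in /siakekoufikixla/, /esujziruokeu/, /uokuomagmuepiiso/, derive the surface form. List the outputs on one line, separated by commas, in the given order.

siagegouvigixla, ezujziruogeu, uoguomagmuebiizo

/siakekoufikixla/: /k/ is a voiceless obstruent between vowels /a/ and /e/, so it voices to [g]. /k/ is a voiceless obstruent between vowels /e/ and /o/, so it voices to [g]. /f/ is a voiceless obstruent between vowels /u/ and /i/, so it voices to [v]. /k/ is a voiceless obstruent between vowels /i/ and /i/, so it voices to [g]. → [siagegouvigixla].
/esujziruokeu/: /s/ is a voiceless obstruent between vowels /e/ and /u/, so it voices to [z]. /k/ is a voiceless obstruent between vowels /o/ and /e/, so it voices to [g]. → [ezujziruogeu].
/uokuomagmuepiiso/: /k/ is a voiceless obstruent between vowels /o/ and /u/, so it voices to [g]. /p/ is a voiceless obstruent between vowels /e/ and /i/, so it voices to [b]. /s/ is a voiceless obstruent between vowels /i/ and /o/, so it voices to [z]. → [uoguomagmuebiizo].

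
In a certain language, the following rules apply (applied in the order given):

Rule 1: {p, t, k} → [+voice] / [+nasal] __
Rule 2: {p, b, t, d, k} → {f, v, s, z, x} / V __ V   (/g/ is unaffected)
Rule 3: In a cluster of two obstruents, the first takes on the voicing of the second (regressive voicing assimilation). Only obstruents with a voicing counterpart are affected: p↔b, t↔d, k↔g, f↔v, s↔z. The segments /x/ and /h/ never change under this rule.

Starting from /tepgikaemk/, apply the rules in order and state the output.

tebgixaemg

Rule 1 (post-nasal voicing): /k/ is a voiceless stop immediately after the nasal /m/, so it voices to [g]. /tepgikaemk/ → tepgikaemg.
Rule 2 (intervocalic spirantization): /k/ is a stop between vowels /i/ and /a/, so it spirantizes to the fricative [x]. /tepgikaemg/ → tepgixaemg.
Rule 3 (regressive voicing assimilation): /p/ precedes the voiced obstruent /g/, so it voices to [b] by assimilation. /tepgixaemg/ → tebgixaemg.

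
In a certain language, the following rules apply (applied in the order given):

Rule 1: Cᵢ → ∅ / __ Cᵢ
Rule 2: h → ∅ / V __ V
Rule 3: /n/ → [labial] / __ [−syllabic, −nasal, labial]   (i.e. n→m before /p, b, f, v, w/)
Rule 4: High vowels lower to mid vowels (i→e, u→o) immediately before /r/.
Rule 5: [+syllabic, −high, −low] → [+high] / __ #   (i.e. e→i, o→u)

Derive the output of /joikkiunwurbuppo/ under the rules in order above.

joikiumworbupu

Rule 1 (degemination): /kk/ is a geminate; the first /k/ deletes. /pp/ is a geminate; the first /p/ deletes. /joikkiunwurbuppo/ → joikiunwurbupo.
Rule 2 (intervocalic h-deletion): no segment meets the environment; /joikiunwurbupo/ is unchanged.
Rule 3 (nasal place assimilation): /n/ precedes the labial consonant /w/, so it assimilates in place to [m]. /joikiunwurbupo/ → joikiumwurbupo.
Rule 4 (pre-rhotic lowering): /u/ is a high vowel immediately before /r/, so it lowers to [o]. /joikiumwurbupo/ → joikiumworbupo.
Rule 5 (final vowel raising): /o/ is a mid vowel in word-final position, so it raises to [u]. /joikiumworbupo/ → joikiumworbupu.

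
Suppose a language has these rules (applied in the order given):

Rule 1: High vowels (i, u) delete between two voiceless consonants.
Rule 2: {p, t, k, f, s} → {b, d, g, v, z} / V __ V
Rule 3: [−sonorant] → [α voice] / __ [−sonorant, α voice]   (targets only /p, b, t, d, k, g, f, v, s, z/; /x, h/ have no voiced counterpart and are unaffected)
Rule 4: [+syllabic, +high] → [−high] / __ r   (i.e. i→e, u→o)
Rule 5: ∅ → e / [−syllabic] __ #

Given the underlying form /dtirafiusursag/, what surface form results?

Rule 1 (high vowel syncope): no segment meets the environment; /dtirafiusursag/ is unchanged.
Rule 2 (intervocalic voicing): /f/ is a voiceless obstruent between vowels /a/ and /i/, so it voices to [v]. /s/ is a voiceless obstruent between vowels /u/ and /u/, so it voices to [z]. /dtirafiusursag/ → dtiraviuzursag.
Rule 3 (regressive voicing assimilation): /d/ precedes the voiceless obstruent /t/, so it devoices to [t] by assimilation. /dtiraviuzursag/ → ttiraviuzursag.
Rule 4 (pre-rhotic lowering): /i/ is a high vowel immediately before /r/, so it lowers to [e]. /u/ is a high vowel immediately before /r/, so it lowers to [o]. /ttiraviuzursag/ → tteraviuzorsag.
Rule 5 (final e-epenthesis): the form ends in the consonant /g/, so [e] is inserted word-finally. /tteraviuzorsag/ → tteraviuzorsage.

tteraviuzorsage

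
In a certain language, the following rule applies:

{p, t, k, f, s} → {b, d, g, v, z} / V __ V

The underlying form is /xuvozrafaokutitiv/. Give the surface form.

/f/ is a voiceless obstruent between vowels /a/ and /a/, so it voices to [v].
/k/ is a voiceless obstruent between vowels /o/ and /u/, so it voices to [g].
/t/ is a voiceless obstruent between vowels /u/ and /i/, so it voices to [d].
/t/ is a voiceless obstruent between vowels /i/ and /i/, so it voices to [d].
Surface form: [xuvozravaogudidiv].

xuvozravaogudidiv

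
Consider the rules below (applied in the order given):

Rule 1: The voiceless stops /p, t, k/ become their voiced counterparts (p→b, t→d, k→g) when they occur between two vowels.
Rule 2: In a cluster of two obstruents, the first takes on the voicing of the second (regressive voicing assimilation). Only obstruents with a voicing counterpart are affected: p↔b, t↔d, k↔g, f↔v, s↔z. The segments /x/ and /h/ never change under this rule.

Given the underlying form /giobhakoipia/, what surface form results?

Rule 1 (intervocalic voicing): /k/ is a voiceless stop between vowels /a/ and /o/, so it voices to [g]. /p/ is a voiceless stop between vowels /i/ and /i/, so it voices to [b]. /giobhakoipia/ → giobhagoibia.
Rule 2 (regressive voicing assimilation): /b/ precedes the voiceless obstruent /h/, so it devoices to [p] by assimilation. /giobhagoibia/ → giophagoibia.

giophagoibia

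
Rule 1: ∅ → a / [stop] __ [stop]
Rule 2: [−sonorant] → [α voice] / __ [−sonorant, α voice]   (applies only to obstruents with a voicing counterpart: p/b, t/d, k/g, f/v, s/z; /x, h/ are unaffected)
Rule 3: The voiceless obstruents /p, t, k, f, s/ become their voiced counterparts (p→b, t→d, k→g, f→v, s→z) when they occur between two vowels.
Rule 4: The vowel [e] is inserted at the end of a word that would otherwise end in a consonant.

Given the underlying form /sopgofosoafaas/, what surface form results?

Rule 1 (stop-cluster a-epenthesis): /p/ and /g/ form a stop–stop cluster, so [a] is inserted between them. /sopgofosoafaas/ → sopagofosoafaas.
Rule 2 (regressive voicing assimilation): no segment meets the environment; /sopagofosoafaas/ is unchanged.
Rule 3 (intervocalic voicing): /p/ is a voiceless obstruent between vowels /o/ and /a/, so it voices to [b]. /f/ is a voiceless obstruent between vowels /o/ and /o/, so it voices to [v]. /s/ is a voiceless obstruent between vowels /o/ and /o/, so it voices to [z]. /f/ is a voiceless obstruent between vowels /a/ and /a/, so it voices to [v]. /sopagofosoafaas/ → sobagovozoavaas.
Rule 4 (final e-epenthesis): the form ends in the consonant /s/, so [e] is inserted word-finally. /sobagovozoavaas/ → sobagovozoavaase.

sobagovozoavaase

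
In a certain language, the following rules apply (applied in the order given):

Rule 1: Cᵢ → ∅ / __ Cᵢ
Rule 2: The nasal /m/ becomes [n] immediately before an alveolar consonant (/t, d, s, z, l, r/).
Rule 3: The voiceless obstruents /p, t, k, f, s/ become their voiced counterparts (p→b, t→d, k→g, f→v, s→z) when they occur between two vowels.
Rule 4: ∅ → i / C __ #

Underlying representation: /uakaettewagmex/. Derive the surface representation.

uagaedewagmexi

Rule 1 (degemination): /tt/ is a geminate; the first /t/ deletes. /uakaettewagmex/ → uakaetewagmex.
Rule 2 (nasal place assimilation): no segment meets the environment; /uakaetewagmex/ is unchanged.
Rule 3 (intervocalic voicing): /k/ is a voiceless obstruent between vowels /a/ and /a/, so it voices to [g]. /t/ is a voiceless obstruent between vowels /e/ and /e/, so it voices to [d]. /uakaetewagmex/ → uagaedewagmex.
Rule 4 (final i-epenthesis): the form ends in the consonant /x/, so [i] is inserted word-finally. /uagaedewagmex/ → uagaedewagmexi.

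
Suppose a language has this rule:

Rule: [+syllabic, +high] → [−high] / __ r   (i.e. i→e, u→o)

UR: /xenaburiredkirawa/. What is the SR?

/u/ is a high vowel immediately before /r/, so it lowers to [o].
/i/ is a high vowel immediately before /r/, so it lowers to [e].
/i/ is a high vowel immediately before /r/, so it lowers to [e].
Surface form: [xenaboreredkerawa].

xenaboreredkerawa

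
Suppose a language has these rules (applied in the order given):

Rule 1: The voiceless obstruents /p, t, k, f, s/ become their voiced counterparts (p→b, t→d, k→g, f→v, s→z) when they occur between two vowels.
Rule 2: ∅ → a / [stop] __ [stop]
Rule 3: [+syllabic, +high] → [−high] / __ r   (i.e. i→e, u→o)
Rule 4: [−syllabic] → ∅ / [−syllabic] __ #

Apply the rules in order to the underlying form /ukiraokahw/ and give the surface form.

ugeraogah

Rule 1 (intervocalic voicing): /k/ is a voiceless obstruent between vowels /u/ and /i/, so it voices to [g]. /k/ is a voiceless obstruent between vowels /o/ and /a/, so it voices to [g]. /ukiraokahw/ → ugiraogahw.
Rule 2 (stop-cluster a-epenthesis): no segment meets the environment; /ugiraogahw/ is unchanged.
Rule 3 (pre-rhotic lowering): /i/ is a high vowel immediately before /r/, so it lowers to [e]. /ugiraogahw/ → ugeraogahw.
Rule 4 (final cluster simplification): /w/ is the second consonant of a word-final cluster /hw/, so it deletes. /ugeraogahw/ → ugeraogah.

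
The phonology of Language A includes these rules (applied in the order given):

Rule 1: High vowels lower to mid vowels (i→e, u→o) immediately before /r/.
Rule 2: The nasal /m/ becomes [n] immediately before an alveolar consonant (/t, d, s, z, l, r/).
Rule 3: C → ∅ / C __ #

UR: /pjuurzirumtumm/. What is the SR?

Rule 1 (pre-rhotic lowering): /u/ is a high vowel immediately before /r/, so it lowers to [o]. /i/ is a high vowel immediately before /r/, so it lowers to [e]. /pjuurzirumtumm/ → pjuorzerumtumm.
Rule 2 (nasal place assimilation): /m/ precedes the alveolar consonant /t/, so it assimilates in place to [n]. /pjuorzerumtumm/ → pjuorzeruntumm.
Rule 3 (final cluster simplification): /m/ is the second consonant of a word-final cluster /mm/, so it deletes. /pjuorzeruntumm/ → pjuorzeruntum.

pjuorzeruntum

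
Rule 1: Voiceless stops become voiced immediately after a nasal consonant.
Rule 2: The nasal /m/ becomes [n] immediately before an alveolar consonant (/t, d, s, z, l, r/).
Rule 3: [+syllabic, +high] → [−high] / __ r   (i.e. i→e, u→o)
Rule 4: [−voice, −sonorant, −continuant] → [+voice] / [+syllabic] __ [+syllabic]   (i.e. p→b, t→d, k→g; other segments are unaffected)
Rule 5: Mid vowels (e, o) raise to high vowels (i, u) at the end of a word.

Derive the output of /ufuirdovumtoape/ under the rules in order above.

Rule 1 (post-nasal voicing): /t/ is a voiceless stop immediately after the nasal /m/, so it voices to [d]. /ufuirdovumtoape/ → ufuirdovumdoape.
Rule 2 (nasal place assimilation): /m/ precedes the alveolar consonant /d/, so it assimilates in place to [n]. /ufuirdovumdoape/ → ufuirdovundoape.
Rule 3 (pre-rhotic lowering): /i/ is a high vowel immediately before /r/, so it lowers to [e]. /ufuirdovundoape/ → ufuerdovundoape.
Rule 4 (intervocalic voicing): /p/ is a voiceless stop between vowels /a/ and /e/, so it voices to [b]. /ufuerdovundoape/ → ufuerdovundoabe.
Rule 5 (final vowel raising): /e/ is a mid vowel in word-final position, so it raises to [i]. /ufuerdovundoabe/ → ufuerdovundoabi.

ufuerdovundoabi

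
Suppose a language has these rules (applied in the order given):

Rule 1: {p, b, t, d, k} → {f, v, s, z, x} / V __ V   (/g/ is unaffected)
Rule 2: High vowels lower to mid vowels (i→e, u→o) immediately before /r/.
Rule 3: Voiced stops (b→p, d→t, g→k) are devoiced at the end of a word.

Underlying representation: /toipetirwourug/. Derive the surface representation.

Rule 1 (intervocalic spirantization): /p/ is a stop between vowels /i/ and /e/, so it spirantizes to the fricative [f]. /t/ is a stop between vowels /e/ and /i/, so it spirantizes to the fricative [s]. /toipetirwourug/ → toifesirwourug.
Rule 2 (pre-rhotic lowering): /i/ is a high vowel immediately before /r/, so it lowers to [e]. /u/ is a high vowel immediately before /r/, so it lowers to [o]. /toifesirwourug/ → toifeserwoorug.
Rule 3 (final devoicing): /g/ is a voiced stop in word-final position, so it devoices to [k]. /toifeserwoorug/ → toifeserwooruk.

toifeserwooruk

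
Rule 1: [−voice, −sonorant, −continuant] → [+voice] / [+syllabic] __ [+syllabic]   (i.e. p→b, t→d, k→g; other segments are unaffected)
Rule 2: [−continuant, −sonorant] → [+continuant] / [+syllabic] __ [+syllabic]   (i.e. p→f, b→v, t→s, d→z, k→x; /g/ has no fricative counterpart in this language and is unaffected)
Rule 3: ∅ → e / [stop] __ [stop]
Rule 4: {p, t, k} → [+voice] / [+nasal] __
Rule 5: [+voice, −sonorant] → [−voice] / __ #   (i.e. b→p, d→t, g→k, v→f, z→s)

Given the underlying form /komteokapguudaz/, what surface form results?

Rule 1 (intervocalic voicing): /k/ is a voiceless stop between vowels /o/ and /a/, so it voices to [g]. /komteokapguudaz/ → komteogapguudaz.
Rule 2 (intervocalic spirantization): /d/ is a stop between vowels /u/ and /a/, so it spirantizes to the fricative [z]. /komteogapguudaz/ → komteogapguuzaz.
Rule 3 (stop-cluster e-epenthesis): /p/ and /g/ form a stop–stop cluster, so [e] is inserted between them. /komteogapguuzaz/ → komteogapeguuzaz.
Rule 4 (post-nasal voicing): /t/ is a voiceless stop immediately after the nasal /m/, so it voices to [d]. /komteogapeguuzaz/ → komdeogapeguuzaz.
Rule 5 (final devoicing): /z/ is a voiced obstruent in word-final position, so it devoices to [s]. /komdeogapeguuzaz/ → komdeogapeguuzas.

komdeogapeguuzas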